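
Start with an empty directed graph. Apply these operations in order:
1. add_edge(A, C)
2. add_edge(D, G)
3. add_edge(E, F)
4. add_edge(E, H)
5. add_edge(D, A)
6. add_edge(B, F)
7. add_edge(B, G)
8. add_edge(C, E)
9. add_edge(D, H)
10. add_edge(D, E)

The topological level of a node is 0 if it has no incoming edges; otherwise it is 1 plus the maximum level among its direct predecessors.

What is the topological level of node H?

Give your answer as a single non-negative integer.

Op 1: add_edge(A, C). Edges now: 1
Op 2: add_edge(D, G). Edges now: 2
Op 3: add_edge(E, F). Edges now: 3
Op 4: add_edge(E, H). Edges now: 4
Op 5: add_edge(D, A). Edges now: 5
Op 6: add_edge(B, F). Edges now: 6
Op 7: add_edge(B, G). Edges now: 7
Op 8: add_edge(C, E). Edges now: 8
Op 9: add_edge(D, H). Edges now: 9
Op 10: add_edge(D, E). Edges now: 10
Compute levels (Kahn BFS):
  sources (in-degree 0): B, D
  process B: level=0
    B->F: in-degree(F)=1, level(F)>=1
    B->G: in-degree(G)=1, level(G)>=1
  process D: level=0
    D->A: in-degree(A)=0, level(A)=1, enqueue
    D->E: in-degree(E)=1, level(E)>=1
    D->G: in-degree(G)=0, level(G)=1, enqueue
    D->H: in-degree(H)=1, level(H)>=1
  process A: level=1
    A->C: in-degree(C)=0, level(C)=2, enqueue
  process G: level=1
  process C: level=2
    C->E: in-degree(E)=0, level(E)=3, enqueue
  process E: level=3
    E->F: in-degree(F)=0, level(F)=4, enqueue
    E->H: in-degree(H)=0, level(H)=4, enqueue
  process F: level=4
  process H: level=4
All levels: A:1, B:0, C:2, D:0, E:3, F:4, G:1, H:4
level(H) = 4

Answer: 4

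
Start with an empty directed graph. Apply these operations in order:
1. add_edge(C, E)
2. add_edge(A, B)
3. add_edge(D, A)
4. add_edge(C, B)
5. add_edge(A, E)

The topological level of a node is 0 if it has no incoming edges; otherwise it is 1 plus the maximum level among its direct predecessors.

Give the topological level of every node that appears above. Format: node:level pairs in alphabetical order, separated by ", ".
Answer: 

Answer: A:1, B:2, C:0, D:0, E:2

Derivation:
Op 1: add_edge(C, E). Edges now: 1
Op 2: add_edge(A, B). Edges now: 2
Op 3: add_edge(D, A). Edges now: 3
Op 4: add_edge(C, B). Edges now: 4
Op 5: add_edge(A, E). Edges now: 5
Compute levels (Kahn BFS):
  sources (in-degree 0): C, D
  process C: level=0
    C->B: in-degree(B)=1, level(B)>=1
    C->E: in-degree(E)=1, level(E)>=1
  process D: level=0
    D->A: in-degree(A)=0, level(A)=1, enqueue
  process A: level=1
    A->B: in-degree(B)=0, level(B)=2, enqueue
    A->E: in-degree(E)=0, level(E)=2, enqueue
  process B: level=2
  process E: level=2
All levels: A:1, B:2, C:0, D:0, E:2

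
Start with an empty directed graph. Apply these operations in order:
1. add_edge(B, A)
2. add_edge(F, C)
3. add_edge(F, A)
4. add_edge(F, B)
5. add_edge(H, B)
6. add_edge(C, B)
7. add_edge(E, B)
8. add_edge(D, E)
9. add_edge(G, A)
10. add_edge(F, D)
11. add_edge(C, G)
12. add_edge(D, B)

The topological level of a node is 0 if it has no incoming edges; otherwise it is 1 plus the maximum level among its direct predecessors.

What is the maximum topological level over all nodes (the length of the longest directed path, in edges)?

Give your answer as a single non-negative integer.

Op 1: add_edge(B, A). Edges now: 1
Op 2: add_edge(F, C). Edges now: 2
Op 3: add_edge(F, A). Edges now: 3
Op 4: add_edge(F, B). Edges now: 4
Op 5: add_edge(H, B). Edges now: 5
Op 6: add_edge(C, B). Edges now: 6
Op 7: add_edge(E, B). Edges now: 7
Op 8: add_edge(D, E). Edges now: 8
Op 9: add_edge(G, A). Edges now: 9
Op 10: add_edge(F, D). Edges now: 10
Op 11: add_edge(C, G). Edges now: 11
Op 12: add_edge(D, B). Edges now: 12
Compute levels (Kahn BFS):
  sources (in-degree 0): F, H
  process F: level=0
    F->A: in-degree(A)=2, level(A)>=1
    F->B: in-degree(B)=4, level(B)>=1
    F->C: in-degree(C)=0, level(C)=1, enqueue
    F->D: in-degree(D)=0, level(D)=1, enqueue
  process H: level=0
    H->B: in-degree(B)=3, level(B)>=1
  process C: level=1
    C->B: in-degree(B)=2, level(B)>=2
    C->G: in-degree(G)=0, level(G)=2, enqueue
  process D: level=1
    D->B: in-degree(B)=1, level(B)>=2
    D->E: in-degree(E)=0, level(E)=2, enqueue
  process G: level=2
    G->A: in-degree(A)=1, level(A)>=3
  process E: level=2
    E->B: in-degree(B)=0, level(B)=3, enqueue
  process B: level=3
    B->A: in-degree(A)=0, level(A)=4, enqueue
  process A: level=4
All levels: A:4, B:3, C:1, D:1, E:2, F:0, G:2, H:0
max level = 4

Answer: 4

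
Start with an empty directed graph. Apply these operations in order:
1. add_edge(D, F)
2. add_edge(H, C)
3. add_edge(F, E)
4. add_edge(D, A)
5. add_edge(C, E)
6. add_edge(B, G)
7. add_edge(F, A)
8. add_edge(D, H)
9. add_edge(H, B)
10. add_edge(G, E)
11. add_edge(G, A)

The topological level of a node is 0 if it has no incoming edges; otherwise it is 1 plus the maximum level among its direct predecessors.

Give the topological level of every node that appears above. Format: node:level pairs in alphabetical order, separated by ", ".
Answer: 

Op 1: add_edge(D, F). Edges now: 1
Op 2: add_edge(H, C). Edges now: 2
Op 3: add_edge(F, E). Edges now: 3
Op 4: add_edge(D, A). Edges now: 4
Op 5: add_edge(C, E). Edges now: 5
Op 6: add_edge(B, G). Edges now: 6
Op 7: add_edge(F, A). Edges now: 7
Op 8: add_edge(D, H). Edges now: 8
Op 9: add_edge(H, B). Edges now: 9
Op 10: add_edge(G, E). Edges now: 10
Op 11: add_edge(G, A). Edges now: 11
Compute levels (Kahn BFS):
  sources (in-degree 0): D
  process D: level=0
    D->A: in-degree(A)=2, level(A)>=1
    D->F: in-degree(F)=0, level(F)=1, enqueue
    D->H: in-degree(H)=0, level(H)=1, enqueue
  process F: level=1
    F->A: in-degree(A)=1, level(A)>=2
    F->E: in-degree(E)=2, level(E)>=2
  process H: level=1
    H->B: in-degree(B)=0, level(B)=2, enqueue
    H->C: in-degree(C)=0, level(C)=2, enqueue
  process B: level=2
    B->G: in-degree(G)=0, level(G)=3, enqueue
  process C: level=2
    C->E: in-degree(E)=1, level(E)>=3
  process G: level=3
    G->A: in-degree(A)=0, level(A)=4, enqueue
    G->E: in-degree(E)=0, level(E)=4, enqueue
  process A: level=4
  process E: level=4
All levels: A:4, B:2, C:2, D:0, E:4, F:1, G:3, H:1

Answer: A:4, B:2, C:2, D:0, E:4, F:1, G:3, H:1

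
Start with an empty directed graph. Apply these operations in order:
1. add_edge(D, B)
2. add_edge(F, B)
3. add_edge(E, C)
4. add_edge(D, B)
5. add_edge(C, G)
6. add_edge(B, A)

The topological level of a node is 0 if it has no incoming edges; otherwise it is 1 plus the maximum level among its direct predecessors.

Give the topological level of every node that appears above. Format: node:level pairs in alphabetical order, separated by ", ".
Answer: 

Answer: A:2, B:1, C:1, D:0, E:0, F:0, G:2

Derivation:
Op 1: add_edge(D, B). Edges now: 1
Op 2: add_edge(F, B). Edges now: 2
Op 3: add_edge(E, C). Edges now: 3
Op 4: add_edge(D, B) (duplicate, no change). Edges now: 3
Op 5: add_edge(C, G). Edges now: 4
Op 6: add_edge(B, A). Edges now: 5
Compute levels (Kahn BFS):
  sources (in-degree 0): D, E, F
  process D: level=0
    D->B: in-degree(B)=1, level(B)>=1
  process E: level=0
    E->C: in-degree(C)=0, level(C)=1, enqueue
  process F: level=0
    F->B: in-degree(B)=0, level(B)=1, enqueue
  process C: level=1
    C->G: in-degree(G)=0, level(G)=2, enqueue
  process B: level=1
    B->A: in-degree(A)=0, level(A)=2, enqueue
  process G: level=2
  process A: level=2
All levels: A:2, B:1, C:1, D:0, E:0, F:0, G:2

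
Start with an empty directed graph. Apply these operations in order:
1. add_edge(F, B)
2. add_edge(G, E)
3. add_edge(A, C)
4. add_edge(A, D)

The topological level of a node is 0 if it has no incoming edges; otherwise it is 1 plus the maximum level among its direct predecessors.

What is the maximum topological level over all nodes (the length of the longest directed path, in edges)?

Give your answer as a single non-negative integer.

Op 1: add_edge(F, B). Edges now: 1
Op 2: add_edge(G, E). Edges now: 2
Op 3: add_edge(A, C). Edges now: 3
Op 4: add_edge(A, D). Edges now: 4
Compute levels (Kahn BFS):
  sources (in-degree 0): A, F, G
  process A: level=0
    A->C: in-degree(C)=0, level(C)=1, enqueue
    A->D: in-degree(D)=0, level(D)=1, enqueue
  process F: level=0
    F->B: in-degree(B)=0, level(B)=1, enqueue
  process G: level=0
    G->E: in-degree(E)=0, level(E)=1, enqueue
  process C: level=1
  process D: level=1
  process B: level=1
  process E: level=1
All levels: A:0, B:1, C:1, D:1, E:1, F:0, G:0
max level = 1

Answer: 1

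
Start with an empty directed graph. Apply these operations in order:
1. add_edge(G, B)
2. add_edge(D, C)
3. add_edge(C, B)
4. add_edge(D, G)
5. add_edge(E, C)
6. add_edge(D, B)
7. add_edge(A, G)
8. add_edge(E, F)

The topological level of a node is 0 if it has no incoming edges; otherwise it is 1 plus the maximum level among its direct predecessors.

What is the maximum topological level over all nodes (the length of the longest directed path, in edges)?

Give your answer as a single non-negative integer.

Answer: 2

Derivation:
Op 1: add_edge(G, B). Edges now: 1
Op 2: add_edge(D, C). Edges now: 2
Op 3: add_edge(C, B). Edges now: 3
Op 4: add_edge(D, G). Edges now: 4
Op 5: add_edge(E, C). Edges now: 5
Op 6: add_edge(D, B). Edges now: 6
Op 7: add_edge(A, G). Edges now: 7
Op 8: add_edge(E, F). Edges now: 8
Compute levels (Kahn BFS):
  sources (in-degree 0): A, D, E
  process A: level=0
    A->G: in-degree(G)=1, level(G)>=1
  process D: level=0
    D->B: in-degree(B)=2, level(B)>=1
    D->C: in-degree(C)=1, level(C)>=1
    D->G: in-degree(G)=0, level(G)=1, enqueue
  process E: level=0
    E->C: in-degree(C)=0, level(C)=1, enqueue
    E->F: in-degree(F)=0, level(F)=1, enqueue
  process G: level=1
    G->B: in-degree(B)=1, level(B)>=2
  process C: level=1
    C->B: in-degree(B)=0, level(B)=2, enqueue
  process F: level=1
  process B: level=2
All levels: A:0, B:2, C:1, D:0, E:0, F:1, G:1
max level = 2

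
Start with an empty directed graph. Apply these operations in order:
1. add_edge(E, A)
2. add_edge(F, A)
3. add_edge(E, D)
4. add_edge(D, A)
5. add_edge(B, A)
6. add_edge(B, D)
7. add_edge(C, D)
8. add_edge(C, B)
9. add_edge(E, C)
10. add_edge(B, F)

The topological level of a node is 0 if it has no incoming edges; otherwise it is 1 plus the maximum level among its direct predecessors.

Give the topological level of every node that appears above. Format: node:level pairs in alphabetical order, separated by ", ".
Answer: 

Answer: A:4, B:2, C:1, D:3, E:0, F:3

Derivation:
Op 1: add_edge(E, A). Edges now: 1
Op 2: add_edge(F, A). Edges now: 2
Op 3: add_edge(E, D). Edges now: 3
Op 4: add_edge(D, A). Edges now: 4
Op 5: add_edge(B, A). Edges now: 5
Op 6: add_edge(B, D). Edges now: 6
Op 7: add_edge(C, D). Edges now: 7
Op 8: add_edge(C, B). Edges now: 8
Op 9: add_edge(E, C). Edges now: 9
Op 10: add_edge(B, F). Edges now: 10
Compute levels (Kahn BFS):
  sources (in-degree 0): E
  process E: level=0
    E->A: in-degree(A)=3, level(A)>=1
    E->C: in-degree(C)=0, level(C)=1, enqueue
    E->D: in-degree(D)=2, level(D)>=1
  process C: level=1
    C->B: in-degree(B)=0, level(B)=2, enqueue
    C->D: in-degree(D)=1, level(D)>=2
  process B: level=2
    B->A: in-degree(A)=2, level(A)>=3
    B->D: in-degree(D)=0, level(D)=3, enqueue
    B->F: in-degree(F)=0, level(F)=3, enqueue
  process D: level=3
    D->A: in-degree(A)=1, level(A)>=4
  process F: level=3
    F->A: in-degree(A)=0, level(A)=4, enqueue
  process A: level=4
All levels: A:4, B:2, C:1, D:3, E:0, F:3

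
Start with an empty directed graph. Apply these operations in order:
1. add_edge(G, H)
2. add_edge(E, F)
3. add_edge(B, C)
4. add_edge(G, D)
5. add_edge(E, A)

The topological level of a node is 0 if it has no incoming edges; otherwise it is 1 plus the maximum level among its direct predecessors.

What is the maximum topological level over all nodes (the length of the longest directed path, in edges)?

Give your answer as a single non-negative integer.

Answer: 1

Derivation:
Op 1: add_edge(G, H). Edges now: 1
Op 2: add_edge(E, F). Edges now: 2
Op 3: add_edge(B, C). Edges now: 3
Op 4: add_edge(G, D). Edges now: 4
Op 5: add_edge(E, A). Edges now: 5
Compute levels (Kahn BFS):
  sources (in-degree 0): B, E, G
  process B: level=0
    B->C: in-degree(C)=0, level(C)=1, enqueue
  process E: level=0
    E->A: in-degree(A)=0, level(A)=1, enqueue
    E->F: in-degree(F)=0, level(F)=1, enqueue
  process G: level=0
    G->D: in-degree(D)=0, level(D)=1, enqueue
    G->H: in-degree(H)=0, level(H)=1, enqueue
  process C: level=1
  process A: level=1
  process F: level=1
  process D: level=1
  process H: level=1
All levels: A:1, B:0, C:1, D:1, E:0, F:1, G:0, H:1
max level = 1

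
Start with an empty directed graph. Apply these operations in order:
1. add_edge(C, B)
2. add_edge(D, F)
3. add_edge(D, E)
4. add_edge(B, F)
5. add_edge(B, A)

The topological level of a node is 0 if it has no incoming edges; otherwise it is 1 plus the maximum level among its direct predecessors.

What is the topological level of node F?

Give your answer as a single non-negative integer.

Op 1: add_edge(C, B). Edges now: 1
Op 2: add_edge(D, F). Edges now: 2
Op 3: add_edge(D, E). Edges now: 3
Op 4: add_edge(B, F). Edges now: 4
Op 5: add_edge(B, A). Edges now: 5
Compute levels (Kahn BFS):
  sources (in-degree 0): C, D
  process C: level=0
    C->B: in-degree(B)=0, level(B)=1, enqueue
  process D: level=0
    D->E: in-degree(E)=0, level(E)=1, enqueue
    D->F: in-degree(F)=1, level(F)>=1
  process B: level=1
    B->A: in-degree(A)=0, level(A)=2, enqueue
    B->F: in-degree(F)=0, level(F)=2, enqueue
  process E: level=1
  process A: level=2
  process F: level=2
All levels: A:2, B:1, C:0, D:0, E:1, F:2
level(F) = 2

Answer: 2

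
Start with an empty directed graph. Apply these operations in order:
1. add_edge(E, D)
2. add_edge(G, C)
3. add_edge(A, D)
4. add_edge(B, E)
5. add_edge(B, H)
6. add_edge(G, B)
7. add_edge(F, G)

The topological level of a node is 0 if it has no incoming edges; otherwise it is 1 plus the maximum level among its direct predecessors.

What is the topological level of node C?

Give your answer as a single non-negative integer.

Answer: 2

Derivation:
Op 1: add_edge(E, D). Edges now: 1
Op 2: add_edge(G, C). Edges now: 2
Op 3: add_edge(A, D). Edges now: 3
Op 4: add_edge(B, E). Edges now: 4
Op 5: add_edge(B, H). Edges now: 5
Op 6: add_edge(G, B). Edges now: 6
Op 7: add_edge(F, G). Edges now: 7
Compute levels (Kahn BFS):
  sources (in-degree 0): A, F
  process A: level=0
    A->D: in-degree(D)=1, level(D)>=1
  process F: level=0
    F->G: in-degree(G)=0, level(G)=1, enqueue
  process G: level=1
    G->B: in-degree(B)=0, level(B)=2, enqueue
    G->C: in-degree(C)=0, level(C)=2, enqueue
  process B: level=2
    B->E: in-degree(E)=0, level(E)=3, enqueue
    B->H: in-degree(H)=0, level(H)=3, enqueue
  process C: level=2
  process E: level=3
    E->D: in-degree(D)=0, level(D)=4, enqueue
  process H: level=3
  process D: level=4
All levels: A:0, B:2, C:2, D:4, E:3, F:0, G:1, H:3
level(C) = 2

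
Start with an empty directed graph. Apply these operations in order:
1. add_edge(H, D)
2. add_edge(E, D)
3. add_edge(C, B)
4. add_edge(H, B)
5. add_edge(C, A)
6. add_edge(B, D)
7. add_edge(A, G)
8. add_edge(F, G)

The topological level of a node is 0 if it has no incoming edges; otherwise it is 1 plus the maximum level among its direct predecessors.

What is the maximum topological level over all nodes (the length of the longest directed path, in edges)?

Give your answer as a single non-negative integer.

Answer: 2

Derivation:
Op 1: add_edge(H, D). Edges now: 1
Op 2: add_edge(E, D). Edges now: 2
Op 3: add_edge(C, B). Edges now: 3
Op 4: add_edge(H, B). Edges now: 4
Op 5: add_edge(C, A). Edges now: 5
Op 6: add_edge(B, D). Edges now: 6
Op 7: add_edge(A, G). Edges now: 7
Op 8: add_edge(F, G). Edges now: 8
Compute levels (Kahn BFS):
  sources (in-degree 0): C, E, F, H
  process C: level=0
    C->A: in-degree(A)=0, level(A)=1, enqueue
    C->B: in-degree(B)=1, level(B)>=1
  process E: level=0
    E->D: in-degree(D)=2, level(D)>=1
  process F: level=0
    F->G: in-degree(G)=1, level(G)>=1
  process H: level=0
    H->B: in-degree(B)=0, level(B)=1, enqueue
    H->D: in-degree(D)=1, level(D)>=1
  process A: level=1
    A->G: in-degree(G)=0, level(G)=2, enqueue
  process B: level=1
    B->D: in-degree(D)=0, level(D)=2, enqueue
  process G: level=2
  process D: level=2
All levels: A:1, B:1, C:0, D:2, E:0, F:0, G:2, H:0
max level = 2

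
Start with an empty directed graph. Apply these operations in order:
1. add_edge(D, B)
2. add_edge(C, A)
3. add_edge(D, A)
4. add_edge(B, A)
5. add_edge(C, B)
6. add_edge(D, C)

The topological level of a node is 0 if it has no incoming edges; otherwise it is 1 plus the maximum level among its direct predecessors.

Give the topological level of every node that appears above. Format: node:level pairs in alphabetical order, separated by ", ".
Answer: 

Op 1: add_edge(D, B). Edges now: 1
Op 2: add_edge(C, A). Edges now: 2
Op 3: add_edge(D, A). Edges now: 3
Op 4: add_edge(B, A). Edges now: 4
Op 5: add_edge(C, B). Edges now: 5
Op 6: add_edge(D, C). Edges now: 6
Compute levels (Kahn BFS):
  sources (in-degree 0): D
  process D: level=0
    D->A: in-degree(A)=2, level(A)>=1
    D->B: in-degree(B)=1, level(B)>=1
    D->C: in-degree(C)=0, level(C)=1, enqueue
  process C: level=1
    C->A: in-degree(A)=1, level(A)>=2
    C->B: in-degree(B)=0, level(B)=2, enqueue
  process B: level=2
    B->A: in-degree(A)=0, level(A)=3, enqueue
  process A: level=3
All levels: A:3, B:2, C:1, D:0

Answer: A:3, B:2, C:1, D:0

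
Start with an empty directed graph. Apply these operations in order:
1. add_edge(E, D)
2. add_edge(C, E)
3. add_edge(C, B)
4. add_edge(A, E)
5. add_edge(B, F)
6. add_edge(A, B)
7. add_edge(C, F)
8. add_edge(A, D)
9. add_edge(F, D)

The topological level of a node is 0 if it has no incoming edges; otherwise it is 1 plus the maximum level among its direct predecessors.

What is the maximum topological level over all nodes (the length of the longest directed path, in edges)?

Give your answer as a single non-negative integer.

Op 1: add_edge(E, D). Edges now: 1
Op 2: add_edge(C, E). Edges now: 2
Op 3: add_edge(C, B). Edges now: 3
Op 4: add_edge(A, E). Edges now: 4
Op 5: add_edge(B, F). Edges now: 5
Op 6: add_edge(A, B). Edges now: 6
Op 7: add_edge(C, F). Edges now: 7
Op 8: add_edge(A, D). Edges now: 8
Op 9: add_edge(F, D). Edges now: 9
Compute levels (Kahn BFS):
  sources (in-degree 0): A, C
  process A: level=0
    A->B: in-degree(B)=1, level(B)>=1
    A->D: in-degree(D)=2, level(D)>=1
    A->E: in-degree(E)=1, level(E)>=1
  process C: level=0
    C->B: in-degree(B)=0, level(B)=1, enqueue
    C->E: in-degree(E)=0, level(E)=1, enqueue
    C->F: in-degree(F)=1, level(F)>=1
  process B: level=1
    B->F: in-degree(F)=0, level(F)=2, enqueue
  process E: level=1
    E->D: in-degree(D)=1, level(D)>=2
  process F: level=2
    F->D: in-degree(D)=0, level(D)=3, enqueue
  process D: level=3
All levels: A:0, B:1, C:0, D:3, E:1, F:2
max level = 3

Answer: 3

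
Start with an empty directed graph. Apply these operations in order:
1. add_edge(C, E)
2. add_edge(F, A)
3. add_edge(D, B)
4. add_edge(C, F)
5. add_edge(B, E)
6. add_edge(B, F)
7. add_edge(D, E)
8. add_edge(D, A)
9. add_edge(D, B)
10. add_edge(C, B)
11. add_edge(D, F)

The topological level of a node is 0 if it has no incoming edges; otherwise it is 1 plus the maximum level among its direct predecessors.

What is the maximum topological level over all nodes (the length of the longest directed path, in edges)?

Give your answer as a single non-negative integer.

Op 1: add_edge(C, E). Edges now: 1
Op 2: add_edge(F, A). Edges now: 2
Op 3: add_edge(D, B). Edges now: 3
Op 4: add_edge(C, F). Edges now: 4
Op 5: add_edge(B, E). Edges now: 5
Op 6: add_edge(B, F). Edges now: 6
Op 7: add_edge(D, E). Edges now: 7
Op 8: add_edge(D, A). Edges now: 8
Op 9: add_edge(D, B) (duplicate, no change). Edges now: 8
Op 10: add_edge(C, B). Edges now: 9
Op 11: add_edge(D, F). Edges now: 10
Compute levels (Kahn BFS):
  sources (in-degree 0): C, D
  process C: level=0
    C->B: in-degree(B)=1, level(B)>=1
    C->E: in-degree(E)=2, level(E)>=1
    C->F: in-degree(F)=2, level(F)>=1
  process D: level=0
    D->A: in-degree(A)=1, level(A)>=1
    D->B: in-degree(B)=0, level(B)=1, enqueue
    D->E: in-degree(E)=1, level(E)>=1
    D->F: in-degree(F)=1, level(F)>=1
  process B: level=1
    B->E: in-degree(E)=0, level(E)=2, enqueue
    B->F: in-degree(F)=0, level(F)=2, enqueue
  process E: level=2
  process F: level=2
    F->A: in-degree(A)=0, level(A)=3, enqueue
  process A: level=3
All levels: A:3, B:1, C:0, D:0, E:2, F:2
max level = 3

Answer: 3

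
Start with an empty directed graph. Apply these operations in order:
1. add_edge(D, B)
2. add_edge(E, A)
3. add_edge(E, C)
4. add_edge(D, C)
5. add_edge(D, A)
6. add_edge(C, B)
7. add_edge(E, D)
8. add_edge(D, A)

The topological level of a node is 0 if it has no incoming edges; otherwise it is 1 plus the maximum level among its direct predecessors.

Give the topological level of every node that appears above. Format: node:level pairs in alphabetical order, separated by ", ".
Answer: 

Answer: A:2, B:3, C:2, D:1, E:0

Derivation:
Op 1: add_edge(D, B). Edges now: 1
Op 2: add_edge(E, A). Edges now: 2
Op 3: add_edge(E, C). Edges now: 3
Op 4: add_edge(D, C). Edges now: 4
Op 5: add_edge(D, A). Edges now: 5
Op 6: add_edge(C, B). Edges now: 6
Op 7: add_edge(E, D). Edges now: 7
Op 8: add_edge(D, A) (duplicate, no change). Edges now: 7
Compute levels (Kahn BFS):
  sources (in-degree 0): E
  process E: level=0
    E->A: in-degree(A)=1, level(A)>=1
    E->C: in-degree(C)=1, level(C)>=1
    E->D: in-degree(D)=0, level(D)=1, enqueue
  process D: level=1
    D->A: in-degree(A)=0, level(A)=2, enqueue
    D->B: in-degree(B)=1, level(B)>=2
    D->C: in-degree(C)=0, level(C)=2, enqueue
  process A: level=2
  process C: level=2
    C->B: in-degree(B)=0, level(B)=3, enqueue
  process B: level=3
All levels: A:2, B:3, C:2, D:1, E:0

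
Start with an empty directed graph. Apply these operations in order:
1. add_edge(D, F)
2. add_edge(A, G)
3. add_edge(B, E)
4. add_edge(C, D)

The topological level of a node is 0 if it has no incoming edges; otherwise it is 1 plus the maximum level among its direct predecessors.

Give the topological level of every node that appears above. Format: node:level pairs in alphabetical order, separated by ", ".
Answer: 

Op 1: add_edge(D, F). Edges now: 1
Op 2: add_edge(A, G). Edges now: 2
Op 3: add_edge(B, E). Edges now: 3
Op 4: add_edge(C, D). Edges now: 4
Compute levels (Kahn BFS):
  sources (in-degree 0): A, B, C
  process A: level=0
    A->G: in-degree(G)=0, level(G)=1, enqueue
  process B: level=0
    B->E: in-degree(E)=0, level(E)=1, enqueue
  process C: level=0
    C->D: in-degree(D)=0, level(D)=1, enqueue
  process G: level=1
  process E: level=1
  process D: level=1
    D->F: in-degree(F)=0, level(F)=2, enqueue
  process F: level=2
All levels: A:0, B:0, C:0, D:1, E:1, F:2, G:1

Answer: A:0, B:0, C:0, D:1, E:1, F:2, G:1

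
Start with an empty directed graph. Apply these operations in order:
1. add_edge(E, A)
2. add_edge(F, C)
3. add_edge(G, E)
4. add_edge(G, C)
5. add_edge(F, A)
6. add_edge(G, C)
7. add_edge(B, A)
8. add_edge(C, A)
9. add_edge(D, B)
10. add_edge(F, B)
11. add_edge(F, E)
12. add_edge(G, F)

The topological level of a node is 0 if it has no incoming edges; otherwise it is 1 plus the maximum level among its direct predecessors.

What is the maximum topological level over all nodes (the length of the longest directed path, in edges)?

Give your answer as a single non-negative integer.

Answer: 3

Derivation:
Op 1: add_edge(E, A). Edges now: 1
Op 2: add_edge(F, C). Edges now: 2
Op 3: add_edge(G, E). Edges now: 3
Op 4: add_edge(G, C). Edges now: 4
Op 5: add_edge(F, A). Edges now: 5
Op 6: add_edge(G, C) (duplicate, no change). Edges now: 5
Op 7: add_edge(B, A). Edges now: 6
Op 8: add_edge(C, A). Edges now: 7
Op 9: add_edge(D, B). Edges now: 8
Op 10: add_edge(F, B). Edges now: 9
Op 11: add_edge(F, E). Edges now: 10
Op 12: add_edge(G, F). Edges now: 11
Compute levels (Kahn BFS):
  sources (in-degree 0): D, G
  process D: level=0
    D->B: in-degree(B)=1, level(B)>=1
  process G: level=0
    G->C: in-degree(C)=1, level(C)>=1
    G->E: in-degree(E)=1, level(E)>=1
    G->F: in-degree(F)=0, level(F)=1, enqueue
  process F: level=1
    F->A: in-degree(A)=3, level(A)>=2
    F->B: in-degree(B)=0, level(B)=2, enqueue
    F->C: in-degree(C)=0, level(C)=2, enqueue
    F->E: in-degree(E)=0, level(E)=2, enqueue
  process B: level=2
    B->A: in-degree(A)=2, level(A)>=3
  process C: level=2
    C->A: in-degree(A)=1, level(A)>=3
  process E: level=2
    E->A: in-degree(A)=0, level(A)=3, enqueue
  process A: level=3
All levels: A:3, B:2, C:2, D:0, E:2, F:1, G:0
max level = 3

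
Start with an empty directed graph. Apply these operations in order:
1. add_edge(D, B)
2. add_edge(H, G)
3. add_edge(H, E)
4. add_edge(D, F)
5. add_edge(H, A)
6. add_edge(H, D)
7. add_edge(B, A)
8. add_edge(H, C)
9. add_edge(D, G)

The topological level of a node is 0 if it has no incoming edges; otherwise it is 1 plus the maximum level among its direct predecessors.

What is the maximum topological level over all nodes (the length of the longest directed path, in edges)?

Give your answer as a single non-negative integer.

Answer: 3

Derivation:
Op 1: add_edge(D, B). Edges now: 1
Op 2: add_edge(H, G). Edges now: 2
Op 3: add_edge(H, E). Edges now: 3
Op 4: add_edge(D, F). Edges now: 4
Op 5: add_edge(H, A). Edges now: 5
Op 6: add_edge(H, D). Edges now: 6
Op 7: add_edge(B, A). Edges now: 7
Op 8: add_edge(H, C). Edges now: 8
Op 9: add_edge(D, G). Edges now: 9
Compute levels (Kahn BFS):
  sources (in-degree 0): H
  process H: level=0
    H->A: in-degree(A)=1, level(A)>=1
    H->C: in-degree(C)=0, level(C)=1, enqueue
    H->D: in-degree(D)=0, level(D)=1, enqueue
    H->E: in-degree(E)=0, level(E)=1, enqueue
    H->G: in-degree(G)=1, level(G)>=1
  process C: level=1
  process D: level=1
    D->B: in-degree(B)=0, level(B)=2, enqueue
    D->F: in-degree(F)=0, level(F)=2, enqueue
    D->G: in-degree(G)=0, level(G)=2, enqueue
  process E: level=1
  process B: level=2
    B->A: in-degree(A)=0, level(A)=3, enqueue
  process F: level=2
  process G: level=2
  process A: level=3
All levels: A:3, B:2, C:1, D:1, E:1, F:2, G:2, H:0
max level = 3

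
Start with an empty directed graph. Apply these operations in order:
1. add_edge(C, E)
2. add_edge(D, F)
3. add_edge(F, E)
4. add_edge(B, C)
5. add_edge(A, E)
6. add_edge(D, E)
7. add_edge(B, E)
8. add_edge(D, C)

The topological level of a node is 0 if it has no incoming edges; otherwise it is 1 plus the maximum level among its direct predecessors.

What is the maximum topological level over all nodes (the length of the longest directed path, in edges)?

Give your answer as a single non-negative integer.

Op 1: add_edge(C, E). Edges now: 1
Op 2: add_edge(D, F). Edges now: 2
Op 3: add_edge(F, E). Edges now: 3
Op 4: add_edge(B, C). Edges now: 4
Op 5: add_edge(A, E). Edges now: 5
Op 6: add_edge(D, E). Edges now: 6
Op 7: add_edge(B, E). Edges now: 7
Op 8: add_edge(D, C). Edges now: 8
Compute levels (Kahn BFS):
  sources (in-degree 0): A, B, D
  process A: level=0
    A->E: in-degree(E)=4, level(E)>=1
  process B: level=0
    B->C: in-degree(C)=1, level(C)>=1
    B->E: in-degree(E)=3, level(E)>=1
  process D: level=0
    D->C: in-degree(C)=0, level(C)=1, enqueue
    D->E: in-degree(E)=2, level(E)>=1
    D->F: in-degree(F)=0, level(F)=1, enqueue
  process C: level=1
    C->E: in-degree(E)=1, level(E)>=2
  process F: level=1
    F->E: in-degree(E)=0, level(E)=2, enqueue
  process E: level=2
All levels: A:0, B:0, C:1, D:0, E:2, F:1
max level = 2

Answer: 2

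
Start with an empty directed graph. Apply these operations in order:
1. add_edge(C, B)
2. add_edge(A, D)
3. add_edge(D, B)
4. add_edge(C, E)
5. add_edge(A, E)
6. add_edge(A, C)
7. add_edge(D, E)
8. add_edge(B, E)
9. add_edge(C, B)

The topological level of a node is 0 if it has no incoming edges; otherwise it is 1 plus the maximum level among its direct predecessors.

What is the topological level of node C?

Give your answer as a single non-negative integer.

Answer: 1

Derivation:
Op 1: add_edge(C, B). Edges now: 1
Op 2: add_edge(A, D). Edges now: 2
Op 3: add_edge(D, B). Edges now: 3
Op 4: add_edge(C, E). Edges now: 4
Op 5: add_edge(A, E). Edges now: 5
Op 6: add_edge(A, C). Edges now: 6
Op 7: add_edge(D, E). Edges now: 7
Op 8: add_edge(B, E). Edges now: 8
Op 9: add_edge(C, B) (duplicate, no change). Edges now: 8
Compute levels (Kahn BFS):
  sources (in-degree 0): A
  process A: level=0
    A->C: in-degree(C)=0, level(C)=1, enqueue
    A->D: in-degree(D)=0, level(D)=1, enqueue
    A->E: in-degree(E)=3, level(E)>=1
  process C: level=1
    C->B: in-degree(B)=1, level(B)>=2
    C->E: in-degree(E)=2, level(E)>=2
  process D: level=1
    D->B: in-degree(B)=0, level(B)=2, enqueue
    D->E: in-degree(E)=1, level(E)>=2
  process B: level=2
    B->E: in-degree(E)=0, level(E)=3, enqueue
  process E: level=3
All levels: A:0, B:2, C:1, D:1, E:3
level(C) = 1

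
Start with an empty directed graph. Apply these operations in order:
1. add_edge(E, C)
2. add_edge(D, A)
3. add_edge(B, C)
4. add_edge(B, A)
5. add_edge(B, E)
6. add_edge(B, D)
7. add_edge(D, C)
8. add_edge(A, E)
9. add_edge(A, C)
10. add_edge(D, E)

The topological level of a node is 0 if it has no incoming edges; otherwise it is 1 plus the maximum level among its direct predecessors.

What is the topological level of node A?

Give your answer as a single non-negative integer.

Answer: 2

Derivation:
Op 1: add_edge(E, C). Edges now: 1
Op 2: add_edge(D, A). Edges now: 2
Op 3: add_edge(B, C). Edges now: 3
Op 4: add_edge(B, A). Edges now: 4
Op 5: add_edge(B, E). Edges now: 5
Op 6: add_edge(B, D). Edges now: 6
Op 7: add_edge(D, C). Edges now: 7
Op 8: add_edge(A, E). Edges now: 8
Op 9: add_edge(A, C). Edges now: 9
Op 10: add_edge(D, E). Edges now: 10
Compute levels (Kahn BFS):
  sources (in-degree 0): B
  process B: level=0
    B->A: in-degree(A)=1, level(A)>=1
    B->C: in-degree(C)=3, level(C)>=1
    B->D: in-degree(D)=0, level(D)=1, enqueue
    B->E: in-degree(E)=2, level(E)>=1
  process D: level=1
    D->A: in-degree(A)=0, level(A)=2, enqueue
    D->C: in-degree(C)=2, level(C)>=2
    D->E: in-degree(E)=1, level(E)>=2
  process A: level=2
    A->C: in-degree(C)=1, level(C)>=3
    A->E: in-degree(E)=0, level(E)=3, enqueue
  process E: level=3
    E->C: in-degree(C)=0, level(C)=4, enqueue
  process C: level=4
All levels: A:2, B:0, C:4, D:1, E:3
level(A) = 2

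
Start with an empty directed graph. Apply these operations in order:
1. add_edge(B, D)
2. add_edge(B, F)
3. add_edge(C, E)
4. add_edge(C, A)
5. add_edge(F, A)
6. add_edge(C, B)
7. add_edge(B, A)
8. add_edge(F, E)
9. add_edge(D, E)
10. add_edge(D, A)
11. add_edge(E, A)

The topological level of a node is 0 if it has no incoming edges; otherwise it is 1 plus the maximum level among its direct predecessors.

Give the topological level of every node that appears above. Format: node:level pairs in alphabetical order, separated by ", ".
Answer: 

Answer: A:4, B:1, C:0, D:2, E:3, F:2

Derivation:
Op 1: add_edge(B, D). Edges now: 1
Op 2: add_edge(B, F). Edges now: 2
Op 3: add_edge(C, E). Edges now: 3
Op 4: add_edge(C, A). Edges now: 4
Op 5: add_edge(F, A). Edges now: 5
Op 6: add_edge(C, B). Edges now: 6
Op 7: add_edge(B, A). Edges now: 7
Op 8: add_edge(F, E). Edges now: 8
Op 9: add_edge(D, E). Edges now: 9
Op 10: add_edge(D, A). Edges now: 10
Op 11: add_edge(E, A). Edges now: 11
Compute levels (Kahn BFS):
  sources (in-degree 0): C
  process C: level=0
    C->A: in-degree(A)=4, level(A)>=1
    C->B: in-degree(B)=0, level(B)=1, enqueue
    C->E: in-degree(E)=2, level(E)>=1
  process B: level=1
    B->A: in-degree(A)=3, level(A)>=2
    B->D: in-degree(D)=0, level(D)=2, enqueue
    B->F: in-degree(F)=0, level(F)=2, enqueue
  process D: level=2
    D->A: in-degree(A)=2, level(A)>=3
    D->E: in-degree(E)=1, level(E)>=3
  process F: level=2
    F->A: in-degree(A)=1, level(A)>=3
    F->E: in-degree(E)=0, level(E)=3, enqueue
  process E: level=3
    E->A: in-degree(A)=0, level(A)=4, enqueue
  process A: level=4
All levels: A:4, B:1, C:0, D:2, E:3, F:2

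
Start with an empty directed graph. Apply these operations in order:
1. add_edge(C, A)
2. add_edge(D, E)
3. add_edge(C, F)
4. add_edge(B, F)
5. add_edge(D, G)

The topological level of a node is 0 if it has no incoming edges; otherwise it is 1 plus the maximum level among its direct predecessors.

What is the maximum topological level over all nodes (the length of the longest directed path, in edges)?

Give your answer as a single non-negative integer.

Answer: 1

Derivation:
Op 1: add_edge(C, A). Edges now: 1
Op 2: add_edge(D, E). Edges now: 2
Op 3: add_edge(C, F). Edges now: 3
Op 4: add_edge(B, F). Edges now: 4
Op 5: add_edge(D, G). Edges now: 5
Compute levels (Kahn BFS):
  sources (in-degree 0): B, C, D
  process B: level=0
    B->F: in-degree(F)=1, level(F)>=1
  process C: level=0
    C->A: in-degree(A)=0, level(A)=1, enqueue
    C->F: in-degree(F)=0, level(F)=1, enqueue
  process D: level=0
    D->E: in-degree(E)=0, level(E)=1, enqueue
    D->G: in-degree(G)=0, level(G)=1, enqueue
  process A: level=1
  process F: level=1
  process E: level=1
  process G: level=1
All levels: A:1, B:0, C:0, D:0, E:1, F:1, G:1
max level = 1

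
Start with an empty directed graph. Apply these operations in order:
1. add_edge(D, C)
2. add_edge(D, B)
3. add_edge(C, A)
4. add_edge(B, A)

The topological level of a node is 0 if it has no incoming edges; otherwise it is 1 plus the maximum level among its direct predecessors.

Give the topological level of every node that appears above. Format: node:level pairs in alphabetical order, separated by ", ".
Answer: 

Answer: A:2, B:1, C:1, D:0

Derivation:
Op 1: add_edge(D, C). Edges now: 1
Op 2: add_edge(D, B). Edges now: 2
Op 3: add_edge(C, A). Edges now: 3
Op 4: add_edge(B, A). Edges now: 4
Compute levels (Kahn BFS):
  sources (in-degree 0): D
  process D: level=0
    D->B: in-degree(B)=0, level(B)=1, enqueue
    D->C: in-degree(C)=0, level(C)=1, enqueue
  process B: level=1
    B->A: in-degree(A)=1, level(A)>=2
  process C: level=1
    C->A: in-degree(A)=0, level(A)=2, enqueue
  process A: level=2
All levels: A:2, B:1, C:1, D:0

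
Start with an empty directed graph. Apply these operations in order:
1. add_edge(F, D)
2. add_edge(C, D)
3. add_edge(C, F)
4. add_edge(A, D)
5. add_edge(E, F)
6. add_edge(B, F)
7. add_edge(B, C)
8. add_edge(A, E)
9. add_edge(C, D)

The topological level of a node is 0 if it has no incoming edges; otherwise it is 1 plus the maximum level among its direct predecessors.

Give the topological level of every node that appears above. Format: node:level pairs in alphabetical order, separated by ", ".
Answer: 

Answer: A:0, B:0, C:1, D:3, E:1, F:2

Derivation:
Op 1: add_edge(F, D). Edges now: 1
Op 2: add_edge(C, D). Edges now: 2
Op 3: add_edge(C, F). Edges now: 3
Op 4: add_edge(A, D). Edges now: 4
Op 5: add_edge(E, F). Edges now: 5
Op 6: add_edge(B, F). Edges now: 6
Op 7: add_edge(B, C). Edges now: 7
Op 8: add_edge(A, E). Edges now: 8
Op 9: add_edge(C, D) (duplicate, no change). Edges now: 8
Compute levels (Kahn BFS):
  sources (in-degree 0): A, B
  process A: level=0
    A->D: in-degree(D)=2, level(D)>=1
    A->E: in-degree(E)=0, level(E)=1, enqueue
  process B: level=0
    B->C: in-degree(C)=0, level(C)=1, enqueue
    B->F: in-degree(F)=2, level(F)>=1
  process E: level=1
    E->F: in-degree(F)=1, level(F)>=2
  process C: level=1
    C->D: in-degree(D)=1, level(D)>=2
    C->F: in-degree(F)=0, level(F)=2, enqueue
  process F: level=2
    F->D: in-degree(D)=0, level(D)=3, enqueue
  process D: level=3
All levels: A:0, B:0, C:1, D:3, E:1, F:2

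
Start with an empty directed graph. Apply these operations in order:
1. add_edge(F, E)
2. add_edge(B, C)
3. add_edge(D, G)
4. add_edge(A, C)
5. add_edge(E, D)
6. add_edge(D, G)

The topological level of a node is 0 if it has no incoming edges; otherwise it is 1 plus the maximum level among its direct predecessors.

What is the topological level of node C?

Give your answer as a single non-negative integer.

Op 1: add_edge(F, E). Edges now: 1
Op 2: add_edge(B, C). Edges now: 2
Op 3: add_edge(D, G). Edges now: 3
Op 4: add_edge(A, C). Edges now: 4
Op 5: add_edge(E, D). Edges now: 5
Op 6: add_edge(D, G) (duplicate, no change). Edges now: 5
Compute levels (Kahn BFS):
  sources (in-degree 0): A, B, F
  process A: level=0
    A->C: in-degree(C)=1, level(C)>=1
  process B: level=0
    B->C: in-degree(C)=0, level(C)=1, enqueue
  process F: level=0
    F->E: in-degree(E)=0, level(E)=1, enqueue
  process C: level=1
  process E: level=1
    E->D: in-degree(D)=0, level(D)=2, enqueue
  process D: level=2
    D->G: in-degree(G)=0, level(G)=3, enqueue
  process G: level=3
All levels: A:0, B:0, C:1, D:2, E:1, F:0, G:3
level(C) = 1

Answer: 1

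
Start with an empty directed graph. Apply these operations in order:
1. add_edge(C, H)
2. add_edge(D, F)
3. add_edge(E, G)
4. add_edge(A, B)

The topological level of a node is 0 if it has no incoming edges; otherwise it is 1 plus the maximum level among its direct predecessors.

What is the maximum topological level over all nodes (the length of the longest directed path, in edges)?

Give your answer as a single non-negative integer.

Answer: 1

Derivation:
Op 1: add_edge(C, H). Edges now: 1
Op 2: add_edge(D, F). Edges now: 2
Op 3: add_edge(E, G). Edges now: 3
Op 4: add_edge(A, B). Edges now: 4
Compute levels (Kahn BFS):
  sources (in-degree 0): A, C, D, E
  process A: level=0
    A->B: in-degree(B)=0, level(B)=1, enqueue
  process C: level=0
    C->H: in-degree(H)=0, level(H)=1, enqueue
  process D: level=0
    D->F: in-degree(F)=0, level(F)=1, enqueue
  process E: level=0
    E->G: in-degree(G)=0, level(G)=1, enqueue
  process B: level=1
  process H: level=1
  process F: level=1
  process G: level=1
All levels: A:0, B:1, C:0, D:0, E:0, F:1, G:1, H:1
max level = 1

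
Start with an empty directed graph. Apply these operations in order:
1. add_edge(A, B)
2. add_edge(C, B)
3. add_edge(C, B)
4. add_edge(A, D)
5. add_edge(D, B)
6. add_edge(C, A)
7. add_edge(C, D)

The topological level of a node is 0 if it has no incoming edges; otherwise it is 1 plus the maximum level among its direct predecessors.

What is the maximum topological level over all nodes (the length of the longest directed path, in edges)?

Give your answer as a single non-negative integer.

Op 1: add_edge(A, B). Edges now: 1
Op 2: add_edge(C, B). Edges now: 2
Op 3: add_edge(C, B) (duplicate, no change). Edges now: 2
Op 4: add_edge(A, D). Edges now: 3
Op 5: add_edge(D, B). Edges now: 4
Op 6: add_edge(C, A). Edges now: 5
Op 7: add_edge(C, D). Edges now: 6
Compute levels (Kahn BFS):
  sources (in-degree 0): C
  process C: level=0
    C->A: in-degree(A)=0, level(A)=1, enqueue
    C->B: in-degree(B)=2, level(B)>=1
    C->D: in-degree(D)=1, level(D)>=1
  process A: level=1
    A->B: in-degree(B)=1, level(B)>=2
    A->D: in-degree(D)=0, level(D)=2, enqueue
  process D: level=2
    D->B: in-degree(B)=0, level(B)=3, enqueue
  process B: level=3
All levels: A:1, B:3, C:0, D:2
max level = 3

Answer: 3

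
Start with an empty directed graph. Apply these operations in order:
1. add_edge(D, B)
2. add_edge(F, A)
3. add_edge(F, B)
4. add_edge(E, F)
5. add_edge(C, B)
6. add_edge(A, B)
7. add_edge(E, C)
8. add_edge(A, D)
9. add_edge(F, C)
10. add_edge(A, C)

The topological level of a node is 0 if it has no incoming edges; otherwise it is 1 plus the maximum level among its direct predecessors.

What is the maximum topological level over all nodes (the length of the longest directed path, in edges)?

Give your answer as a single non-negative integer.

Answer: 4

Derivation:
Op 1: add_edge(D, B). Edges now: 1
Op 2: add_edge(F, A). Edges now: 2
Op 3: add_edge(F, B). Edges now: 3
Op 4: add_edge(E, F). Edges now: 4
Op 5: add_edge(C, B). Edges now: 5
Op 6: add_edge(A, B). Edges now: 6
Op 7: add_edge(E, C). Edges now: 7
Op 8: add_edge(A, D). Edges now: 8
Op 9: add_edge(F, C). Edges now: 9
Op 10: add_edge(A, C). Edges now: 10
Compute levels (Kahn BFS):
  sources (in-degree 0): E
  process E: level=0
    E->C: in-degree(C)=2, level(C)>=1
    E->F: in-degree(F)=0, level(F)=1, enqueue
  process F: level=1
    F->A: in-degree(A)=0, level(A)=2, enqueue
    F->B: in-degree(B)=3, level(B)>=2
    F->C: in-degree(C)=1, level(C)>=2
  process A: level=2
    A->B: in-degree(B)=2, level(B)>=3
    A->C: in-degree(C)=0, level(C)=3, enqueue
    A->D: in-degree(D)=0, level(D)=3, enqueue
  process C: level=3
    C->B: in-degree(B)=1, level(B)>=4
  process D: level=3
    D->B: in-degree(B)=0, level(B)=4, enqueue
  process B: level=4
All levels: A:2, B:4, C:3, D:3, E:0, F:1
max level = 4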